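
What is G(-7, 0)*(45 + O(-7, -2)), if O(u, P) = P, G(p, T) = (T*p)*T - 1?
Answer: -43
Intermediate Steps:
G(p, T) = -1 + p*T² (G(p, T) = p*T² - 1 = -1 + p*T²)
G(-7, 0)*(45 + O(-7, -2)) = (-1 - 7*0²)*(45 - 2) = (-1 - 7*0)*43 = (-1 + 0)*43 = -1*43 = -43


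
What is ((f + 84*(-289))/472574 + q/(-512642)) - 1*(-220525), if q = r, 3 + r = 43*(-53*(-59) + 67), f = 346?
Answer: 26712295856831527/121130640254 ≈ 2.2052e+5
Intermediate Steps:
r = 137339 (r = -3 + 43*(-53*(-59) + 67) = -3 + 43*(3127 + 67) = -3 + 43*3194 = -3 + 137342 = 137339)
q = 137339
((f + 84*(-289))/472574 + q/(-512642)) - 1*(-220525) = ((346 + 84*(-289))/472574 + 137339/(-512642)) - 1*(-220525) = ((346 - 24276)*(1/472574) + 137339*(-1/512642)) + 220525 = (-23930*1/472574 - 137339/512642) + 220525 = (-11965/236287 - 137339/512642) + 220525 = -38585181823/121130640254 + 220525 = 26712295856831527/121130640254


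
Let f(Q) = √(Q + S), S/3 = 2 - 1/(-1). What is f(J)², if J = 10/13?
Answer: 127/13 ≈ 9.7692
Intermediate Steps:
S = 9 (S = 3*(2 - 1/(-1)) = 3*(2 - 1*(-1)) = 3*(2 + 1) = 3*3 = 9)
J = 10/13 (J = 10*(1/13) = 10/13 ≈ 0.76923)
f(Q) = √(9 + Q) (f(Q) = √(Q + 9) = √(9 + Q))
f(J)² = (√(9 + 10/13))² = (√(127/13))² = (√1651/13)² = 127/13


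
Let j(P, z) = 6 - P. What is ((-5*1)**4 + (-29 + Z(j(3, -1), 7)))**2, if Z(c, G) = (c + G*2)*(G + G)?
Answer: 695556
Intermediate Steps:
Z(c, G) = 2*G*(c + 2*G) (Z(c, G) = (c + 2*G)*(2*G) = 2*G*(c + 2*G))
((-5*1)**4 + (-29 + Z(j(3, -1), 7)))**2 = ((-5*1)**4 + (-29 + 2*7*((6 - 1*3) + 2*7)))**2 = ((-5)**4 + (-29 + 2*7*((6 - 3) + 14)))**2 = (625 + (-29 + 2*7*(3 + 14)))**2 = (625 + (-29 + 2*7*17))**2 = (625 + (-29 + 238))**2 = (625 + 209)**2 = 834**2 = 695556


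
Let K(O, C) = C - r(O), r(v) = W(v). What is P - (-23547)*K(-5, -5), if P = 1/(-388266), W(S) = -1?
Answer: -36569998009/388266 ≈ -94188.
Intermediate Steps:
r(v) = -1
K(O, C) = 1 + C (K(O, C) = C - 1*(-1) = C + 1 = 1 + C)
P = -1/388266 ≈ -2.5756e-6
P - (-23547)*K(-5, -5) = -1/388266 - (-23547)*(1 - 5) = -1/388266 - (-23547)*(-4) = -1/388266 - 1*94188 = -1/388266 - 94188 = -36569998009/388266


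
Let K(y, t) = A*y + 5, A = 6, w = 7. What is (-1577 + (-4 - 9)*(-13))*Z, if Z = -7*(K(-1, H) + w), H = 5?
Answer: 59136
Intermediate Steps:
K(y, t) = 5 + 6*y (K(y, t) = 6*y + 5 = 5 + 6*y)
Z = -42 (Z = -7*((5 + 6*(-1)) + 7) = -7*((5 - 6) + 7) = -7*(-1 + 7) = -7*6 = -42)
(-1577 + (-4 - 9)*(-13))*Z = (-1577 + (-4 - 9)*(-13))*(-42) = (-1577 - 13*(-13))*(-42) = (-1577 + 169)*(-42) = -1408*(-42) = 59136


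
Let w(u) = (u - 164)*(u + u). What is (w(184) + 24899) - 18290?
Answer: 13969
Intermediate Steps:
w(u) = 2*u*(-164 + u) (w(u) = (-164 + u)*(2*u) = 2*u*(-164 + u))
(w(184) + 24899) - 18290 = (2*184*(-164 + 184) + 24899) - 18290 = (2*184*20 + 24899) - 18290 = (7360 + 24899) - 18290 = 32259 - 18290 = 13969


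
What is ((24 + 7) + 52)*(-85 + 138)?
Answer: 4399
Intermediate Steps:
((24 + 7) + 52)*(-85 + 138) = (31 + 52)*53 = 83*53 = 4399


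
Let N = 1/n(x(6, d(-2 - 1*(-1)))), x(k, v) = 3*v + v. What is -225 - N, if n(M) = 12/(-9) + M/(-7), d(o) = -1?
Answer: -3579/16 ≈ -223.69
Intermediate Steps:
x(k, v) = 4*v
n(M) = -4/3 - M/7 (n(M) = 12*(-⅑) + M*(-⅐) = -4/3 - M/7)
N = -21/16 (N = 1/(-4/3 - 4*(-1)/7) = 1/(-4/3 - ⅐*(-4)) = 1/(-4/3 + 4/7) = 1/(-16/21) = -21/16 ≈ -1.3125)
-225 - N = -225 - 1*(-21/16) = -225 + 21/16 = -3579/16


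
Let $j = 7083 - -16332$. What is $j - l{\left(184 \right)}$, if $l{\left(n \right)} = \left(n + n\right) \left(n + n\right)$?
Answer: $-112009$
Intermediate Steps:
$l{\left(n \right)} = 4 n^{2}$ ($l{\left(n \right)} = 2 n 2 n = 4 n^{2}$)
$j = 23415$ ($j = 7083 + 16332 = 23415$)
$j - l{\left(184 \right)} = 23415 - 4 \cdot 184^{2} = 23415 - 4 \cdot 33856 = 23415 - 135424 = -112009$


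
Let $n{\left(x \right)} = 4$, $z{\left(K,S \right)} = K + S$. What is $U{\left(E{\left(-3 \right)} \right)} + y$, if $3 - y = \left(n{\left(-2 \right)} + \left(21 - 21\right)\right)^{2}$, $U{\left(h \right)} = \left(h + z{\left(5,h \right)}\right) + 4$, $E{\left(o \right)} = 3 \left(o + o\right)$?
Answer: $-40$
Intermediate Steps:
$E{\left(o \right)} = 6 o$ ($E{\left(o \right)} = 3 \cdot 2 o = 6 o$)
$U{\left(h \right)} = 9 + 2 h$ ($U{\left(h \right)} = \left(h + \left(5 + h\right)\right) + 4 = \left(5 + 2 h\right) + 4 = 9 + 2 h$)
$y = -13$ ($y = 3 - \left(4 + \left(21 - 21\right)\right)^{2} = 3 - \left(4 + 0\right)^{2} = 3 - 4^{2} = 3 - 16 = -13$)
$U{\left(E{\left(-3 \right)} \right)} + y = \left(9 + 2 \cdot 6 \left(-3\right)\right) - 13 = \left(9 + 2 \left(-18\right)\right) - 13 = \left(9 - 36\right) - 13 = -27 - 13 = -40$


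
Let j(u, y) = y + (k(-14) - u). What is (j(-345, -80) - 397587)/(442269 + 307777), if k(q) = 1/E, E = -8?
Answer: -3178577/6000368 ≈ -0.52973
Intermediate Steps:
k(q) = -⅛ (k(q) = 1/(-8) = -⅛)
j(u, y) = -⅛ + y - u (j(u, y) = y + (-⅛ - u) = -⅛ + y - u)
(j(-345, -80) - 397587)/(442269 + 307777) = ((-⅛ - 80 - 1*(-345)) - 397587)/(442269 + 307777) = ((-⅛ - 80 + 345) - 397587)/750046 = (2119/8 - 397587)*(1/750046) = -3178577/8*1/750046 = -3178577/6000368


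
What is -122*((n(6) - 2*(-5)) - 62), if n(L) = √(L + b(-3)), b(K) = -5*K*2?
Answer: 5612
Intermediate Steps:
b(K) = -10*K
n(L) = √(30 + L) (n(L) = √(L - 10*(-3)) = √(L + 30) = √(30 + L))
-122*((n(6) - 2*(-5)) - 62) = -122*((√(30 + 6) - 2*(-5)) - 62) = -122*((√36 + 10) - 62) = -122*((6 + 10) - 62) = -122*(16 - 62) = -122*(-46) = 5612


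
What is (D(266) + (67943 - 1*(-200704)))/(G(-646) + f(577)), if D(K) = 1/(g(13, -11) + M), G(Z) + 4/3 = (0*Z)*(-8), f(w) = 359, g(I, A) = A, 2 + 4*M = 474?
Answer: 86235690/114811 ≈ 751.11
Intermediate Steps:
M = 118 (M = -½ + (¼)*474 = -½ + 237/2 = 118)
G(Z) = -4/3 (G(Z) = -4/3 + (0*Z)*(-8) = -4/3 + 0*(-8) = -4/3 + 0 = -4/3)
D(K) = 1/107 (D(K) = 1/(-11 + 118) = 1/107)
(D(266) + (67943 - 1*(-200704)))/(G(-646) + f(577)) = (1/107 + (67943 - 1*(-200704)))/(-4/3 + 359) = (1/107 + (67943 + 200704))/(1073/3) = (1/107 + 268647)*(3/1073) = (28745230/107)*(3/1073) = 86235690/114811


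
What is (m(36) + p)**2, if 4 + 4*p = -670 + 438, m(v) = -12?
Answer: 5041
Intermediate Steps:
p = -59 (p = -1 + (-670 + 438)/4 = -1 + (1/4)*(-232) = -1 - 58 = -59)
(m(36) + p)**2 = (-12 - 59)**2 = (-71)**2 = 5041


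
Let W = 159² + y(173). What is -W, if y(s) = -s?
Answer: -25108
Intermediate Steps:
W = 25108 (W = 159² - 1*173 = 25281 - 173 = 25108)
-W = -1*25108 = -25108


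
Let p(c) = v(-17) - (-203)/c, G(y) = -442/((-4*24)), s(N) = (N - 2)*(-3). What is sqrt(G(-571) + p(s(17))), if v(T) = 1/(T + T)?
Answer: sqrt(66215)/1020 ≈ 0.25228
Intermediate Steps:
v(T) = 1/(2*T)
s(N) = 6 - 3*N (s(N) = (-2 + N)*(-3) = 6 - 3*N)
G(y) = 221/48 (G(y) = -442/(-96) = -442*(-1/96) = 221/48)
p(c) = -1/34 + 203/c (p(c) = (1/2)/(-17) - (-203)/c = (1/2)*(-1/17) + 203/c = -1/34 + 203/c)
sqrt(G(-571) + p(s(17))) = sqrt(221/48 + (6902 - (6 - 3*17))/(34*(6 - 3*17))) = sqrt(221/48 + (6902 - (6 - 51))/(34*(6 - 51))) = sqrt(221/48 + (1/34)*(6902 - 1*(-45))/(-45)) = sqrt(221/48 + (1/34)*(-1/45)*(6902 + 45)) = sqrt(221/48 + (1/34)*(-1/45)*6947) = sqrt(221/48 - 6947/1530) = sqrt(779/12240) = sqrt(66215)/1020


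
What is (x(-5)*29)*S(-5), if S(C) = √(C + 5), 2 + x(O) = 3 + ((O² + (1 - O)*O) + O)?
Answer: 0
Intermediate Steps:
x(O) = 1 + O + O² + O*(1 - O) (x(O) = -2 + (3 + ((O² + (1 - O)*O) + O)) = -2 + (3 + ((O² + O*(1 - O)) + O)) = -2 + (3 + (O + O² + O*(1 - O))) = -2 + (3 + O + O² + O*(1 - O)) = 1 + O + O² + O*(1 - O))
S(C) = √(5 + C)
(x(-5)*29)*S(-5) = ((1 + 2*(-5))*29)*√(5 - 5) = ((1 - 10)*29)*√0 = -9*29*0 = -261*0 = 0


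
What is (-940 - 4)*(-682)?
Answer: 643808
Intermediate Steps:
(-940 - 4)*(-682) = -944*(-682) = 643808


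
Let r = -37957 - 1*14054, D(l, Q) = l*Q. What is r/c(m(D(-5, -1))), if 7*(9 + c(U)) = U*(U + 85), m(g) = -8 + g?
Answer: 121359/103 ≈ 1178.2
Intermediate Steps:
D(l, Q) = Q*l
c(U) = -9 + U*(85 + U)/7 (c(U) = -9 + (U*(U + 85))/7 = -9 + (U*(85 + U))/7 = -9 + U*(85 + U)/7)
r = -52011 (r = -37957 - 14054 = -52011)
r/c(m(D(-5, -1))) = -52011/(-9 + (-8 - 1*(-5))²/7 + 85*(-8 - 1*(-5))/7) = -52011/(-9 + (-8 + 5)²/7 + 85*(-8 + 5)/7) = -52011/(-9 + (⅐)*(-3)² + (85/7)*(-3)) = -52011/(-9 + (⅐)*9 - 255/7) = -52011/(-9 + 9/7 - 255/7) = -52011/(-309/7) = -52011*(-7/309) = 121359/103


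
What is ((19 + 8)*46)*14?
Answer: 17388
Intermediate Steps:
((19 + 8)*46)*14 = (27*46)*14 = 1242*14 = 17388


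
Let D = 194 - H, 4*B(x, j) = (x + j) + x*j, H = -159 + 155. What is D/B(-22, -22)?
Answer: 9/5 ≈ 1.8000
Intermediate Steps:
H = -4
B(x, j) = j/4 + x/4 + j*x/4 (B(x, j) = ((x + j) + x*j)/4 = ((j + x) + j*x)/4 = (j + x + j*x)/4 = j/4 + x/4 + j*x/4)
D = 198 (D = 194 - 1*(-4) = 194 + 4 = 198)
D/B(-22, -22) = 198/((¼)*(-22) + (¼)*(-22) + (¼)*(-22)*(-22)) = 198/(-11/2 - 11/2 + 121) = 198/110 = 198*(1/110) = 9/5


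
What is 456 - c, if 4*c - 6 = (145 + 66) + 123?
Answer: 371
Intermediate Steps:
c = 85 (c = 3/2 + ((145 + 66) + 123)/4 = 3/2 + (211 + 123)/4 = 3/2 + (1/4)*334 = 3/2 + 167/2 = 85)
456 - c = 456 - 1*85 = 456 - 85 = 371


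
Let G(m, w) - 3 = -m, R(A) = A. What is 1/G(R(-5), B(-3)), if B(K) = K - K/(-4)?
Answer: 1/8 ≈ 0.12500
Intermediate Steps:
B(K) = 5*K/4 (B(K) = K - K*(-1)/4 = K - (-1)*K/4 = K + K/4 = 5*K/4)
G(m, w) = 3 - m
1/G(R(-5), B(-3)) = 1/(3 - 1*(-5)) = 1/(3 + 5) = 1/8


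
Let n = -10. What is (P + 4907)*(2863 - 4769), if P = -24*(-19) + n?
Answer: -10202818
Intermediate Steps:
P = 446 (P = -24*(-19) - 10 = 456 - 10 = 446)
(P + 4907)*(2863 - 4769) = (446 + 4907)*(2863 - 4769) = 5353*(-1906) = -10202818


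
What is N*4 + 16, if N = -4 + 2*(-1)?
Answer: -8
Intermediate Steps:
N = -6 (N = -4 - 2 = -6)
N*4 + 16 = -6*4 + 16 = -24 + 16 = -8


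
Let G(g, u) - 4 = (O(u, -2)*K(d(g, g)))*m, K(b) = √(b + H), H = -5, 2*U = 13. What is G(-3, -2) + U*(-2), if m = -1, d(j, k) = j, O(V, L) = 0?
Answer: -9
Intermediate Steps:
U = 13/2 (U = (½)*13 = 13/2 ≈ 6.5000)
K(b) = √(-5 + b) (K(b) = √(b - 5) = √(-5 + b))
G(g, u) = 4 (G(g, u) = 4 + (0*√(-5 + g))*(-1) = 4 + 0*(-1) = 4 + 0 = 4)
G(-3, -2) + U*(-2) = 4 + (13/2)*(-2) = 4 - 13 = -9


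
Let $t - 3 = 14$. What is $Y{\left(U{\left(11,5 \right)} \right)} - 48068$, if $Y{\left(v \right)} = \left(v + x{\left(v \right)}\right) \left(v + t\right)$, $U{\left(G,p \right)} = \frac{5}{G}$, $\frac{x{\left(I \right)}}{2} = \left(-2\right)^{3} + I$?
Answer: $- \frac{5847140}{121} \approx -48324.0$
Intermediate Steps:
$t = 17$ ($t = 3 + 14 = 17$)
$x{\left(I \right)} = -16 + 2 I$ ($x{\left(I \right)} = 2 \left(\left(-2\right)^{3} + I\right) = 2 \left(-8 + I\right) = -16 + 2 I$)
$Y{\left(v \right)} = \left(-16 + 3 v\right) \left(17 + v\right)$ ($Y{\left(v \right)} = \left(v + \left(-16 + 2 v\right)\right) \left(v + 17\right) = \left(-16 + 3 v\right) \left(17 + v\right)$)
$Y{\left(U{\left(11,5 \right)} \right)} - 48068 = \left(-272 + 3 \left(\frac{5}{11}\right)^{2} + 35 \cdot \frac{5}{11}\right) - 48068 = \left(-272 + 3 \cdot \frac{25}{121} + \frac{175}{11}\right) - 48068 = \left(-272 + \frac{75}{121} + \frac{175}{11}\right) - 48068 = - \frac{30912}{121} - 48068 = - \frac{5847140}{121}$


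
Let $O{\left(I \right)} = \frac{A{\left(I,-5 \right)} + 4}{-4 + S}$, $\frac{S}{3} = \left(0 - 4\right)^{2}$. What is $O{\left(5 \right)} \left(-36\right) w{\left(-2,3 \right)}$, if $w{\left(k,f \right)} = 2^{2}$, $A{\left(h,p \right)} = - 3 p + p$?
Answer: $- \frac{504}{11} \approx -45.818$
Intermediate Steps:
$A{\left(h,p \right)} = - 2 p$
$w{\left(k,f \right)} = 4$
$S = 48$ ($S = 3 \left(0 - 4\right)^{2} = 3 \left(-4\right)^{2} = 3 \cdot 16 = 48$)
$O{\left(I \right)} = \frac{7}{22}$ ($O{\left(I \right)} = \frac{\left(-2\right) \left(-5\right) + 4}{-4 + 48} = \frac{10 + 4}{44} = 14 \cdot \frac{1}{44} = \frac{7}{22}$)
$O{\left(5 \right)} \left(-36\right) w{\left(-2,3 \right)} = \frac{7}{22} \left(-36\right) 4 = \left(- \frac{126}{11}\right) 4 = - \frac{504}{11}$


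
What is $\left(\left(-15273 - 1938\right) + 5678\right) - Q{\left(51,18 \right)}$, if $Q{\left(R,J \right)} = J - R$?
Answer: $-11500$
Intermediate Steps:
$\left(\left(-15273 - 1938\right) + 5678\right) - Q{\left(51,18 \right)} = \left(\left(-15273 - 1938\right) + 5678\right) - \left(18 - 51\right) = \left(-17211 + 5678\right) - \left(18 - 51\right) = -11533 - -33 = -11533 + 33 = -11500$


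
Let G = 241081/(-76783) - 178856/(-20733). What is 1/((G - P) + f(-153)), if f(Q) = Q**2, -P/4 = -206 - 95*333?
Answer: -1591941939/165481589500870 ≈ -9.6201e-6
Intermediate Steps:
P = 127364 (P = -4*(-206 - 95*333) = -4*(-206 - 31635) = -4*(-31841) = 127364)
G = 8734767875/1591941939 (G = 241081*(-1/76783) - 178856*(-1/20733) = -241081/76783 + 178856/20733 = 8734767875/1591941939 ≈ 5.4869)
1/((G - P) + f(-153)) = 1/((8734767875/1591941939 - 1*127364) + (-153)**2) = 1/((8734767875/1591941939 - 127364) + 23409) = 1/(-202747358350921/1591941939 + 23409) = 1/(-165481589500870/1591941939) = -1591941939/165481589500870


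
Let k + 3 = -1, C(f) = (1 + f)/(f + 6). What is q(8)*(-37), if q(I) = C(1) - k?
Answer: -1110/7 ≈ -158.57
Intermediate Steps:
C(f) = (1 + f)/(6 + f)
k = -4 (k = -3 - 1 = -4)
q(I) = 30/7 (q(I) = (1 + 1)/(6 + 1) - 1*(-4) = 2/7 + 4 = 30/7)
q(8)*(-37) = (30/7)*(-37) = -1110/7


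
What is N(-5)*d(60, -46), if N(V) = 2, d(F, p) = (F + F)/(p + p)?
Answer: -60/23 ≈ -2.6087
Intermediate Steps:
d(F, p) = F/p (d(F, p) = (2*F)/((2*p)) = (2*F)*(1/(2*p)) = F/p)
N(-5)*d(60, -46) = 2*(60/(-46)) = 2*(60*(-1/46)) = 2*(-30/23) = -60/23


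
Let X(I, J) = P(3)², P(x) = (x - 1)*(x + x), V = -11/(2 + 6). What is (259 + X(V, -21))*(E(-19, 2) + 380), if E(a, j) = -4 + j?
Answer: 152334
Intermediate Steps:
V = -11/8 ≈ -1.3750
P(x) = 2*x*(-1 + x) (P(x) = (-1 + x)*(2*x) = 2*x*(-1 + x))
X(I, J) = 144 (X(I, J) = (2*3*(-1 + 3))² = (2*3*2)² = 12² = 144)
(259 + X(V, -21))*(E(-19, 2) + 380) = (259 + 144)*((-4 + 2) + 380) = 403*(-2 + 380) = 403*378 = 152334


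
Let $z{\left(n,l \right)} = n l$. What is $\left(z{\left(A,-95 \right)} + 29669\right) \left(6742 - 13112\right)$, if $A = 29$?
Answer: $-171442180$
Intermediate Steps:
$z{\left(n,l \right)} = l n$
$\left(z{\left(A,-95 \right)} + 29669\right) \left(6742 - 13112\right) = \left(\left(-95\right) 29 + 29669\right) \left(6742 - 13112\right) = \left(-2755 + 29669\right) \left(-6370\right) = 26914 \left(-6370\right) = -171442180$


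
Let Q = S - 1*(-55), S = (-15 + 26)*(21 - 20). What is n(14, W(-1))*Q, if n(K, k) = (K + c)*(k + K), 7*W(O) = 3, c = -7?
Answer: 6666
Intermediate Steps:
W(O) = 3/7 (W(O) = (⅐)*3 = 3/7)
S = 11 (S = 11*1 = 11)
Q = 66 (Q = 11 - 1*(-55) = 11 + 55 = 66)
n(K, k) = (-7 + K)*(K + k) (n(K, k) = (K - 7)*(k + K) = (-7 + K)*(K + k))
n(14, W(-1))*Q = (14² - 7*14 - 7*3/7 + 14*(3/7))*66 = (196 - 98 - 3 + 6)*66 = 101*66 = 6666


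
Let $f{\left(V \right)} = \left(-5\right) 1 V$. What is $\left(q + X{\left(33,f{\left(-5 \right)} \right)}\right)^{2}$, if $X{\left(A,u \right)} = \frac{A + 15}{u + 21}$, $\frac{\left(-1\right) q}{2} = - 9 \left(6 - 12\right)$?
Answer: $\frac{6051600}{529} \approx 11440.0$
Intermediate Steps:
$f{\left(V \right)} = - 5 V$
$q = -108$ ($q = - 2 \left(- 9 \left(6 - 12\right)\right) = - 2 \left(\left(-9\right) \left(-6\right)\right) = \left(-2\right) 54 = -108$)
$X{\left(A,u \right)} = \frac{15 + A}{21 + u}$
$\left(q + X{\left(33,f{\left(-5 \right)} \right)}\right)^{2} = \left(-108 + \frac{15 + 33}{21 - -25}\right)^{2} = \left(-108 + \frac{1}{21 + 25} \cdot 48\right)^{2} = \left(-108 + \frac{1}{46} \cdot 48\right)^{2} = \left(-108 + \frac{24}{23}\right)^{2} = \left(- \frac{2460}{23}\right)^{2} = \frac{6051600}{529}$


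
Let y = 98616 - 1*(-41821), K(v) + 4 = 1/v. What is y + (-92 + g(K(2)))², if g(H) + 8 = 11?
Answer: 148358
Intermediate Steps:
K(v) = -4 + 1/v
g(H) = 3 (g(H) = -8 + 11 = 3)
y = 140437 (y = 98616 + 41821 = 140437)
y + (-92 + g(K(2)))² = 140437 + (-92 + 3)² = 140437 + (-89)² = 140437 + 7921 = 148358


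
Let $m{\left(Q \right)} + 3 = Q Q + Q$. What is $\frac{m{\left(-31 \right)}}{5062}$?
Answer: $\frac{927}{5062} \approx 0.18313$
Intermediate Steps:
$m{\left(Q \right)} = -3 + Q + Q^{2}$ ($m{\left(Q \right)} = -3 + \left(Q Q + Q\right) = -3 + \left(Q^{2} + Q\right) = -3 + \left(Q + Q^{2}\right) = -3 + Q + Q^{2}$)
$\frac{m{\left(-31 \right)}}{5062} = \frac{-3 - 31 + \left(-31\right)^{2}}{5062} = \left(-3 - 31 + 961\right) \frac{1}{5062} = 927 \cdot \frac{1}{5062} = \frac{927}{5062}$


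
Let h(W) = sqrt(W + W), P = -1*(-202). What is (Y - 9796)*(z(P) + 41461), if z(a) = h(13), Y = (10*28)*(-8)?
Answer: -499024596 - 12036*sqrt(26) ≈ -4.9909e+8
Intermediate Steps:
P = 202
Y = -2240 (Y = 280*(-8) = -2240)
h(W) = sqrt(2)*sqrt(W) (h(W) = sqrt(2*W) = sqrt(2)*sqrt(W))
z(a) = sqrt(26) (z(a) = sqrt(2)*sqrt(13) = sqrt(26))
(Y - 9796)*(z(P) + 41461) = (-2240 - 9796)*(sqrt(26) + 41461) = -12036*(41461 + sqrt(26)) = -499024596 - 12036*sqrt(26)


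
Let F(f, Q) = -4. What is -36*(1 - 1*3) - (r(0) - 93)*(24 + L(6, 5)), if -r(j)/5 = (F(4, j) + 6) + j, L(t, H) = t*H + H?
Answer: 6149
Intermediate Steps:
L(t, H) = H + H*t (L(t, H) = H*t + H = H + H*t)
r(j) = -10 - 5*j (r(j) = -5*((-4 + 6) + j) = -5*(2 + j) = -10 - 5*j)
-36*(1 - 1*3) - (r(0) - 93)*(24 + L(6, 5)) = -36*(1 - 1*3) - ((-10 - 5*0) - 93)*(24 + 5*(1 + 6)) = -36*(1 - 3) - ((-10 + 0) - 93)*(24 + 5*7) = -36*(-2) - (-10 - 93)*(24 + 35) = 72 - (-103)*59 = 72 - 1*(-6077) = 72 + 6077 = 6149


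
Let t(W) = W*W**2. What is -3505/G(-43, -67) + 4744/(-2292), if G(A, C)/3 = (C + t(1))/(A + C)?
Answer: -3350833/1719 ≈ -1949.3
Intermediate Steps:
t(W) = W**3
G(A, C) = 3*(1 + C)/(A + C) (G(A, C) = 3*((C + 1**3)/(A + C)) = 3*((C + 1)/(A + C)) = 3*((1 + C)/(A + C)) = 3*(1 + C)/(A + C))
-3505/G(-43, -67) + 4744/(-2292) = -3505*(-43 - 67)/(3*(1 - 67)) + 4744/(-2292) = -3505/(3*(-66)/(-110)) + 4744*(-1/2292) = -3505/(3*(-1/110)*(-66)) - 1186/573 = -3505/9/5 - 1186/573 = -3505*5/9 - 1186/573 = -17525/9 - 1186/573 = -3350833/1719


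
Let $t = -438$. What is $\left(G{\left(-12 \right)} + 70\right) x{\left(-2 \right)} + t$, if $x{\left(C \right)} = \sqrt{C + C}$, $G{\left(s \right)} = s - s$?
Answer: $-438 + 140 i \approx -438.0 + 140.0 i$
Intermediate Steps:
$G{\left(s \right)} = 0$
$x{\left(C \right)} = \sqrt{2} \sqrt{C}$ ($x{\left(C \right)} = \sqrt{2 C} = \sqrt{2} \sqrt{C}$)
$\left(G{\left(-12 \right)} + 70\right) x{\left(-2 \right)} + t = \left(0 + 70\right) \sqrt{2} \sqrt{-2} - 438 = 70 \sqrt{2} i \sqrt{2} - 438 = 70 \cdot 2 i - 438 = 140 i - 438 = -438 + 140 i$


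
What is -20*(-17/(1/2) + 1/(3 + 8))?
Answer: 7460/11 ≈ 678.18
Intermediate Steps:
-20*(-17/(1/2) + 1/(3 + 8)) = -20*(-17/½ + 1/11) = -20*(-17*2 + 1*(1/11)) = -20*(-34 + 1/11) = -20*(-373/11) = 7460/11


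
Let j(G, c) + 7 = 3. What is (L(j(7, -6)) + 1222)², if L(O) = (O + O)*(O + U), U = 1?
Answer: 1552516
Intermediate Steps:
j(G, c) = -4 (j(G, c) = -7 + 3 = -4)
L(O) = 2*O*(1 + O) (L(O) = (O + O)*(O + 1) = (2*O)*(1 + O) = 2*O*(1 + O))
(L(j(7, -6)) + 1222)² = (2*(-4)*(1 - 4) + 1222)² = (2*(-4)*(-3) + 1222)² = (24 + 1222)² = 1246² = 1552516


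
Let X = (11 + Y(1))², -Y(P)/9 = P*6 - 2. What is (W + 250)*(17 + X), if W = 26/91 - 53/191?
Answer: 214595562/1337 ≈ 1.6051e+5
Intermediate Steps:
Y(P) = 18 - 54*P (Y(P) = -9*(P*6 - 2) = -9*(6*P - 2) = -9*(-2 + 6*P) = 18 - 54*P)
X = 625 (X = (11 + (18 - 54*1))² = (11 + (18 - 54))² = (11 - 36)² = (-25)² = 625)
W = 11/1337 (W = 26*(1/91) - 53*1/191 = 2/7 - 53/191 = 11/1337 ≈ 0.0082274)
(W + 250)*(17 + X) = (11/1337 + 250)*(17 + 625) = (334261/1337)*642 = 214595562/1337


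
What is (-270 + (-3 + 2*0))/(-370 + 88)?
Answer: 91/94 ≈ 0.96809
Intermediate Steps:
(-270 + (-3 + 2*0))/(-370 + 88) = (-270 + (-3 + 0))/(-282) = (-270 - 3)*(-1/282) = -273*(-1/282) = 91/94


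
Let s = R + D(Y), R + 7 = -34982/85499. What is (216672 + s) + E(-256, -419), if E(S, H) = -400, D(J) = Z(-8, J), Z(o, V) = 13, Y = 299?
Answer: 18491517740/85499 ≈ 2.1628e+5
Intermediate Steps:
D(J) = 13
R = -633475/85499 (R = -7 - 34982/85499 = -633475/85499 ≈ -7.4091)
s = 478012/85499 (s = -633475/85499 + 13 = 478012/85499 ≈ 5.5909)
(216672 + s) + E(-256, -419) = (216672 + 478012/85499) - 400 = 18525717340/85499 - 400 = 18491517740/85499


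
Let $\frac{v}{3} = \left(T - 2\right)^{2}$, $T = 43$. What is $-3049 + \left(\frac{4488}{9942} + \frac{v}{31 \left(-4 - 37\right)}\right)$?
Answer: $- \frac{156798606}{51367} \approx -3052.5$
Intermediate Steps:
$v = 5043$ ($v = 3 \left(43 - 2\right)^{2} = 3 \cdot 41^{2} = 3 \cdot 1681 = 5043$)
$-3049 + \left(\frac{4488}{9942} + \frac{v}{31 \left(-4 - 37\right)}\right) = -3049 + \left(\frac{4488}{9942} + \frac{5043}{31 \left(-4 - 37\right)}\right) = -3049 + \left(4488 \cdot \frac{1}{9942} + \frac{5043}{31 \left(-41\right)}\right) = -3049 + \left(\frac{748}{1657} + \frac{5043}{-1271}\right) = -3049 + \left(\frac{748}{1657} + 5043 \left(- \frac{1}{1271}\right)\right) = -3049 + \left(\frac{748}{1657} - \frac{123}{31}\right) = -3049 - \frac{180623}{51367} = - \frac{156798606}{51367}$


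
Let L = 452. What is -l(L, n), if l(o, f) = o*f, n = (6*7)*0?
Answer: 0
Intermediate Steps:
n = 0 (n = 42*0 = 0)
l(o, f) = f*o
-l(L, n) = -0*452 = -1*0 = 0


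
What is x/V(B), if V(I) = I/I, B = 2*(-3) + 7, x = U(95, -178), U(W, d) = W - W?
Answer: 0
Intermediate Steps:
U(W, d) = 0
x = 0
B = 1 (B = -6 + 7 = 1)
V(I) = 1
x/V(B) = 0/1 = 0*1 = 0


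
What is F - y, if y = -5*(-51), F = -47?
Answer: -302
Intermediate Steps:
y = 255
F - y = -47 - 1*255 = -47 - 255 = -302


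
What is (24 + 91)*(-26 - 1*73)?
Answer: -11385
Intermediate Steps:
(24 + 91)*(-26 - 1*73) = 115*(-26 - 73) = 115*(-99) = -11385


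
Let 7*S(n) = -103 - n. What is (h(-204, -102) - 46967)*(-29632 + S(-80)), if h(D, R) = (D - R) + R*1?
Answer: 9785482437/7 ≈ 1.3979e+9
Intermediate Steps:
h(D, R) = D (h(D, R) = (D - R) + R = D)
S(n) = -103/7 - n/7 (S(n) = (-103 - n)/7 = -103/7 - n/7)
(h(-204, -102) - 46967)*(-29632 + S(-80)) = (-204 - 46967)*(-29632 + (-103/7 - ⅐*(-80))) = -47171*(-29632 + (-103/7 + 80/7)) = -47171*(-29632 - 23/7) = -47171*(-207447/7) = 9785482437/7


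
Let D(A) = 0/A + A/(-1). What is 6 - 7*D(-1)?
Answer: -1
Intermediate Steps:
D(A) = -A (D(A) = 0 + A*(-1) = 0 - A = -A)
6 - 7*D(-1) = 6 - (-7)*(-1) = 6 - 7*1 = 6 - 7 = -1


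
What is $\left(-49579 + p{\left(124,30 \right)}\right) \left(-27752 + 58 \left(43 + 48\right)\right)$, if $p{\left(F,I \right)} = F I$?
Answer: $1030635166$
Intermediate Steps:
$\left(-49579 + p{\left(124,30 \right)}\right) \left(-27752 + 58 \left(43 + 48\right)\right) = \left(-49579 + 124 \cdot 30\right) \left(-27752 + 58 \left(43 + 48\right)\right) = \left(-49579 + 3720\right) \left(-27752 + 58 \cdot 91\right) = - 45859 \left(-27752 + 5278\right) = \left(-45859\right) \left(-22474\right) = 1030635166$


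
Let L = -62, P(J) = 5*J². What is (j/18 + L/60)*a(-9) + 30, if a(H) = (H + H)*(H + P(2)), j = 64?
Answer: -2347/5 ≈ -469.40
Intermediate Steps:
a(H) = 2*H*(20 + H) (a(H) = (H + H)*(H + 5*2²) = (2*H)*(H + 5*4) = (2*H)*(H + 20) = (2*H)*(20 + H) = 2*H*(20 + H))
(j/18 + L/60)*a(-9) + 30 = (64/18 - 62/60)*(2*(-9)*(20 - 9)) + 30 = (64*(1/18) - 62*1/60)*(2*(-9)*11) + 30 = (32/9 - 31/30)*(-198) + 30 = (227/90)*(-198) + 30 = -2497/5 + 30 = -2347/5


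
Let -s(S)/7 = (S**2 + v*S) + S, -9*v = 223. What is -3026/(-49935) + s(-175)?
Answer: -36477924547/149805 ≈ -2.4350e+5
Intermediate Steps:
v = -223/9 (v = -1/9*223 = -223/9 ≈ -24.778)
s(S) = -7*S**2 + 1498*S/9 (s(S) = -7*((S**2 - 223*S/9) + S) = -7*(S**2 - 214*S/9) = -7*S**2 + 1498*S/9)
-3026/(-49935) + s(-175) = -3026/(-49935) + (7/9)*(-175)*(214 - 9*(-175)) = -3026*(-1/49935) + (7/9)*(-175)*(214 + 1575) = 3026/49935 + (7/9)*(-175)*1789 = 3026/49935 - 2191525/9 = -36477924547/149805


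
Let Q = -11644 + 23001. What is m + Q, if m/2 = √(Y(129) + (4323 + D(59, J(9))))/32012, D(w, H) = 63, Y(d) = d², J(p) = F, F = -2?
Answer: 11357 + √21027/16006 ≈ 11357.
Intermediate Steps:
J(p) = -2
Q = 11357
m = √21027/16006 (m = 2*(√(129² + (4323 + 63))/32012) = 2*(√(16641 + 4386)*(1/32012)) = 2*(√21027*(1/32012)) = 2*(√21027/32012) = √21027/16006 ≈ 0.0090595)
m + Q = √21027/16006 + 11357 = 11357 + √21027/16006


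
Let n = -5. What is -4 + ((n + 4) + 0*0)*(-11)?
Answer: 7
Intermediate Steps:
-4 + ((n + 4) + 0*0)*(-11) = -4 + ((-5 + 4) + 0*0)*(-11) = -4 + (-1 + 0)*(-11) = -4 - 1*(-11) = -4 + 11 = 7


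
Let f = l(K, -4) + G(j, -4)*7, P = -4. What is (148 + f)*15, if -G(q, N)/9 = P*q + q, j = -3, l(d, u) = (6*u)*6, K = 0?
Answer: -8445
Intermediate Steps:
l(d, u) = 36*u
G(q, N) = 27*q (G(q, N) = -9*(-4*q + q) = -(-27)*q = 27*q)
f = -711 (f = 36*(-4) + (27*(-3))*7 = -144 - 81*7 = -144 - 567 = -711)
(148 + f)*15 = (148 - 711)*15 = -563*15 = -8445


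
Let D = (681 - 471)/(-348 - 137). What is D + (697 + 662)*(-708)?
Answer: -93330726/97 ≈ -9.6217e+5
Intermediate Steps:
D = -42/97 (D = 210/(-485) = 210*(-1/485) = -42/97 ≈ -0.43299)
D + (697 + 662)*(-708) = -42/97 + (697 + 662)*(-708) = -42/97 + 1359*(-708) = -42/97 - 962172 = -93330726/97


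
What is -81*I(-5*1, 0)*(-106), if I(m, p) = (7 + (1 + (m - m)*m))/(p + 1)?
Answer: 68688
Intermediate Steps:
I(m, p) = 8/(1 + p) (I(m, p) = (7 + (1 + 0*m))/(1 + p) = (7 + (1 + 0))/(1 + p) = (7 + 1)/(1 + p) = 8/(1 + p))
-81*I(-5*1, 0)*(-106) = -648/(1 + 0)*(-106) = -648/1*(-106) = -648*(-106) = 68688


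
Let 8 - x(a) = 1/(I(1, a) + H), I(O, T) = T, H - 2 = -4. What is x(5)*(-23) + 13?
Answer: -490/3 ≈ -163.33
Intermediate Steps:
H = -2 (H = 2 - 4 = -2)
x(a) = 8 - 1/(-2 + a) (x(a) = 8 - 1/(a - 2) = 8 - 1/(-2 + a))
x(5)*(-23) + 13 = ((-17 + 8*5)/(-2 + 5))*(-23) + 13 = ((-17 + 40)/3)*(-23) + 13 = ((⅓)*23)*(-23) + 13 = (23/3)*(-23) + 13 = -529/3 + 13 = -490/3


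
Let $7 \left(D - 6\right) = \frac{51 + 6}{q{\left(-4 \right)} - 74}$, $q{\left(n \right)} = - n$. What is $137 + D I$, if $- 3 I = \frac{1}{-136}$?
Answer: $\frac{9130641}{66640} \approx 137.01$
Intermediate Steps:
$I = \frac{1}{408}$ ($I = - \frac{1}{3 \left(-136\right)} = \left(- \frac{1}{3}\right) \left(- \frac{1}{136}\right) = \frac{1}{408} \approx 0.002451$)
$D = \frac{2883}{490}$ ($D = 6 + \frac{\left(51 + 6\right) \frac{1}{\left(-1\right) \left(-4\right) - 74}}{7} = 6 + \frac{57 \frac{1}{4 - 74}}{7} = 6 + \frac{57 \frac{1}{-70}}{7} = 6 + \frac{57 \left(- \frac{1}{70}\right)}{7} = 6 + \frac{1}{7} \left(- \frac{57}{70}\right) = 6 - \frac{57}{490} = \frac{2883}{490} \approx 5.8837$)
$137 + D I = 137 + \frac{2883}{490} \cdot \frac{1}{408} = 137 + \frac{961}{66640} = \frac{9130641}{66640}$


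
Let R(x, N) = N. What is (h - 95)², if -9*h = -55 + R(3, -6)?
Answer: 630436/81 ≈ 7783.2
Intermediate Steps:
h = 61/9 (h = -(-55 - 6)/9 = -⅑*(-61) = 61/9 ≈ 6.7778)
(h - 95)² = (61/9 - 95)² = (-794/9)² = 630436/81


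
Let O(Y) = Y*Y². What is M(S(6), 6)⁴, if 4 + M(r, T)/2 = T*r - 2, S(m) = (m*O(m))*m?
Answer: 75775109912100000000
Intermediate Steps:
O(Y) = Y³
S(m) = m⁵ (S(m) = (m*m³)*m = m⁴*m = m⁵)
M(r, T) = -12 + 2*T*r (M(r, T) = -8 + 2*(T*r - 2) = -8 + 2*(-2 + T*r) = -8 + (-4 + 2*T*r) = -12 + 2*T*r)
M(S(6), 6)⁴ = (-12 + 2*6*6⁵)⁴ = (-12 + 2*6*7776)⁴ = (-12 + 93312)⁴ = 93300⁴ = 75775109912100000000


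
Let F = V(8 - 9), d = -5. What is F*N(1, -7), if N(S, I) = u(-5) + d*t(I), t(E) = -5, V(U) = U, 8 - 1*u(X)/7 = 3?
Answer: -60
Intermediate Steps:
u(X) = 35 (u(X) = 56 - 7*3 = 56 - 21 = 35)
F = -1 (F = 8 - 9 = -1)
N(S, I) = 60 (N(S, I) = 35 - 5*(-5) = 35 + 25 = 60)
F*N(1, -7) = -1*60 = -60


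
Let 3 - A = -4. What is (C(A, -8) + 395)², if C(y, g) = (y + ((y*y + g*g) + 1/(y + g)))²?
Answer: 211877136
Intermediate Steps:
A = 7 (A = 3 - 1*(-4) = 3 + 4 = 7)
C(y, g) = (y + g² + y² + 1/(g + y))² (C(y, g) = (y + ((y² + g²) + 1/(g + y)))² = (y + ((g² + y²) + 1/(g + y)))² = (y + (g² + y² + 1/(g + y)))² = (y + g² + y² + 1/(g + y))²)
(C(A, -8) + 395)² = ((1 + (-8)³ + 7² + 7³ - 8*7 - 8*7² + 7*(-8)²)²/(-8 + 7)² + 395)² = ((1 - 512 + 49 + 343 - 56 - 8*49 + 7*64)²/(-1)² + 395)² = (1*(1 - 512 + 49 + 343 - 56 - 392 + 448)² + 395)² = (1*(-119)² + 395)² = (1*14161 + 395)² = (14161 + 395)² = 14556² = 211877136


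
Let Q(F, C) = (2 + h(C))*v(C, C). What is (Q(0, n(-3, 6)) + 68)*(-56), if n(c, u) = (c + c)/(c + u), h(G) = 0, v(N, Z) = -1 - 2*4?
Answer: -2800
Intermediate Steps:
v(N, Z) = -9 (v(N, Z) = -1 - 8 = -9)
n(c, u) = 2*c/(c + u) (n(c, u) = (2*c)/(c + u) = 2*c/(c + u))
Q(F, C) = -18 (Q(F, C) = (2 + 0)*(-9) = 2*(-9) = -18)
(Q(0, n(-3, 6)) + 68)*(-56) = (-18 + 68)*(-56) = 50*(-56) = -2800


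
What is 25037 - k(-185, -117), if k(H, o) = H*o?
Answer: 3392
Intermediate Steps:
25037 - k(-185, -117) = 25037 - (-185)*(-117) = 25037 - 1*21645 = 25037 - 21645 = 3392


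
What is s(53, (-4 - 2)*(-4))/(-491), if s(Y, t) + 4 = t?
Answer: -20/491 ≈ -0.040733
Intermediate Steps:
s(Y, t) = -4 + t
s(53, (-4 - 2)*(-4))/(-491) = (-4 + (-4 - 2)*(-4))/(-491) = (-4 - 6*(-4))*(-1/491) = (-4 + 24)*(-1/491) = 20*(-1/491) = -20/491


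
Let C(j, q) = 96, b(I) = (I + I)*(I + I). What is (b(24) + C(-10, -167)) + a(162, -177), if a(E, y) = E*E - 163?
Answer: 28481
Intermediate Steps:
b(I) = 4*I² (b(I) = (2*I)*(2*I) = 4*I²)
a(E, y) = -163 + E² (a(E, y) = E² - 163 = -163 + E²)
(b(24) + C(-10, -167)) + a(162, -177) = (4*24² + 96) + (-163 + 162²) = (4*576 + 96) + (-163 + 26244) = (2304 + 96) + 26081 = 2400 + 26081 = 28481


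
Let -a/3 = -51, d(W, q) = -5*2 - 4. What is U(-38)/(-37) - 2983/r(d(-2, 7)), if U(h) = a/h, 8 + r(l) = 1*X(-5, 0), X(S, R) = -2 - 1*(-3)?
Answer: 4195169/9842 ≈ 426.25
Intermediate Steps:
X(S, R) = 1 (X(S, R) = -2 + 3 = 1)
d(W, q) = -14 (d(W, q) = -10 - 4 = -14)
a = 153 (a = -3*(-51) = 153)
r(l) = -7 (r(l) = -8 + 1*1 = -8 + 1 = -7)
U(h) = 153/h
U(-38)/(-37) - 2983/r(d(-2, 7)) = (153/(-38))/(-37) - 2983/(-7) = (153*(-1/38))*(-1/37) - 2983*(-⅐) = -153/38*(-1/37) + 2983/7 = 153/1406 + 2983/7 = 4195169/9842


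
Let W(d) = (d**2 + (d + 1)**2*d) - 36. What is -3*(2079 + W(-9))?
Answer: -4644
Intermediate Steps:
W(d) = -36 + d**2 + d*(1 + d)**2 (W(d) = (d**2 + (1 + d)**2*d) - 36 = (d**2 + d*(1 + d)**2) - 36 = -36 + d**2 + d*(1 + d)**2)
-3*(2079 + W(-9)) = -3*(2079 + (-36 + (-9)**2 - 9*(1 - 9)**2)) = -3*(2079 + (-36 + 81 - 9*(-8)**2)) = -3*(2079 + (-36 + 81 - 9*64)) = -3*(2079 + (-36 + 81 - 576)) = -3*(2079 - 531) = -3*1548 = -4644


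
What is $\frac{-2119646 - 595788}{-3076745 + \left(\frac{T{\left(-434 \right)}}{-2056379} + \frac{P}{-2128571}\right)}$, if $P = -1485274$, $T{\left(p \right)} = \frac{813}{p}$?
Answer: $\frac{5158462552113536451604}{5844837423935372414583} \approx 0.88257$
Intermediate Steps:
$\frac{-2119646 - 595788}{-3076745 + \left(\frac{T{\left(-434 \right)}}{-2056379} + \frac{P}{-2128571}\right)} = \frac{-2119646 - 595788}{-3076745 + \left(\frac{813 \frac{1}{-434}}{-2056379} - \frac{1485274}{-2128571}\right)} = \frac{-2119646 - 595788}{-3076745 + \left(813 \left(- \frac{1}{434}\right) \left(- \frac{1}{2056379}\right) - - \frac{1485274}{2128571}\right)} = \frac{-2119646 - 595788}{-3076745 + \left(\left(- \frac{813}{434}\right) \left(- \frac{1}{2056379}\right) + \frac{1485274}{2128571}\right)} = - \frac{2715434}{-3076745 + \left(\frac{813}{892468486} + \frac{1485274}{2128571}\right)} = - \frac{2715434}{-3076745 + \frac{1325561968603387}{1899682537713506}} = - \frac{2715434}{- \frac{5844837423935372414583}{1899682537713506}} = \left(-2715434\right) \left(- \frac{1899682537713506}{5844837423935372414583}\right) = \frac{5158462552113536451604}{5844837423935372414583}$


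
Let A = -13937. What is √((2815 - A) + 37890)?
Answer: √54642 ≈ 233.76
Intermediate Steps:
√((2815 - A) + 37890) = √((2815 - 1*(-13937)) + 37890) = √((2815 + 13937) + 37890) = √(16752 + 37890) = √54642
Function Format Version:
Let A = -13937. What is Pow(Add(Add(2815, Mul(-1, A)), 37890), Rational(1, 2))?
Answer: Pow(54642, Rational(1, 2)) ≈ 233.76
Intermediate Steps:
Pow(Add(Add(2815, Mul(-1, A)), 37890), Rational(1, 2)) = Pow(Add(Add(2815, Mul(-1, -13937)), 37890), Rational(1, 2)) = Pow(Add(Add(2815, 13937), 37890), Rational(1, 2)) = Pow(Add(16752, 37890), Rational(1, 2)) = Pow(54642, Rational(1, 2))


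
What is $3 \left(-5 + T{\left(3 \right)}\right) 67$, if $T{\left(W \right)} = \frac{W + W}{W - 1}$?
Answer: $-402$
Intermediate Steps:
$T{\left(W \right)} = \frac{2 W}{-1 + W}$
$3 \left(-5 + T{\left(3 \right)}\right) 67 = 3 \left(-5 + 2 \cdot 3 \frac{1}{-1 + 3}\right) 67 = 3 \left(-5 + 2 \cdot 3 \cdot \frac{1}{2}\right) 67 = 3 \left(-5 + 3\right) 67 = 3 \left(-2\right) 67 = \left(-6\right) 67 = -402$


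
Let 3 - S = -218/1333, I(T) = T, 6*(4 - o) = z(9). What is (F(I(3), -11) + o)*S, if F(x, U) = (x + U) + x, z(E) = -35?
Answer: 122293/7998 ≈ 15.290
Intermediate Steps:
o = 59/6 (o = 4 - ⅙*(-35) = 4 + 35/6 = 59/6 ≈ 9.8333)
F(x, U) = U + 2*x (F(x, U) = (U + x) + x = U + 2*x)
S = 4217/1333 (S = 3 - (-218)/1333 = 3 - 1*(-218/1333) = 3 + 218/1333 = 4217/1333 ≈ 3.1635)
(F(I(3), -11) + o)*S = ((-11 + 2*3) + 59/6)*(4217/1333) = ((-11 + 6) + 59/6)*(4217/1333) = (-5 + 59/6)*(4217/1333) = (29/6)*(4217/1333) = 122293/7998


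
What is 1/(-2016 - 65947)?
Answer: -1/67963 ≈ -1.4714e-5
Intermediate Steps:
1/(-2016 - 65947) = 1/(-67963) = -1/67963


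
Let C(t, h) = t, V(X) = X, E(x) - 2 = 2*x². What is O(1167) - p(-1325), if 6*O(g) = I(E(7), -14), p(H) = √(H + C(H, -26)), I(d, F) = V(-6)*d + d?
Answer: -250/3 - 5*I*√106 ≈ -83.333 - 51.478*I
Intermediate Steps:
E(x) = 2 + 2*x²
I(d, F) = -5*d (I(d, F) = -6*d + d = -5*d)
p(H) = √2*√H (p(H) = √(H + H) = √(2*H) = √2*√H)
O(g) = -250/3 (O(g) = (-5*(2 + 2*7²))/6 = (-5*(2 + 2*49))/6 = (-5*(2 + 98))/6 = (-5*100)/6 = (⅙)*(-500) = -250/3)
O(1167) - p(-1325) = -250/3 - √2*√(-1325) = -250/3 - √2*5*I*√53 = -250/3 - 5*I*√106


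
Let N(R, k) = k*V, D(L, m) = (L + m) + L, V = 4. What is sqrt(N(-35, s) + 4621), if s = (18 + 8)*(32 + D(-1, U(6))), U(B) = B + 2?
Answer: sqrt(8573) ≈ 92.590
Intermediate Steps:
U(B) = 2 + B
D(L, m) = m + 2*L
s = 988 (s = (18 + 8)*(32 + ((2 + 6) + 2*(-1))) = 26*(32 + (8 - 2)) = 26*(32 + 6) = 26*38 = 988)
N(R, k) = 4*k (N(R, k) = k*4 = 4*k)
sqrt(N(-35, s) + 4621) = sqrt(4*988 + 4621) = sqrt(3952 + 4621) = sqrt(8573)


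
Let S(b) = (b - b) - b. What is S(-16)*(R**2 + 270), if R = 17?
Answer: 8944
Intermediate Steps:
S(b) = -b (S(b) = 0 - b = -b)
S(-16)*(R**2 + 270) = (-1*(-16))*(17**2 + 270) = 16*(289 + 270) = 16*559 = 8944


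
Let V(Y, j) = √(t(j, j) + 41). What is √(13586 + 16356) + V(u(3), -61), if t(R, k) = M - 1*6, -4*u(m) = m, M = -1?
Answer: √34 + √29942 ≈ 178.87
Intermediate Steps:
u(m) = -m/4
t(R, k) = -7 (t(R, k) = -1 - 1*6 = -1 - 6 = -7)
V(Y, j) = √34 (V(Y, j) = √(-7 + 41) = √34)
√(13586 + 16356) + V(u(3), -61) = √(13586 + 16356) + √34 = √29942 + √34 = √34 + √29942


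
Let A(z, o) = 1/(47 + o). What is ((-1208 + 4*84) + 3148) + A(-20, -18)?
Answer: 66005/29 ≈ 2276.0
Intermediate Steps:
((-1208 + 4*84) + 3148) + A(-20, -18) = ((-1208 + 4*84) + 3148) + 1/(47 - 18) = ((-1208 + 336) + 3148) + 1/29 = (-872 + 3148) + 1/29 = 2276 + 1/29 = 66005/29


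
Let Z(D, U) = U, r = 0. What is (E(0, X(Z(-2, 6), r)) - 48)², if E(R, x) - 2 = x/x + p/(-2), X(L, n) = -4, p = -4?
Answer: 1849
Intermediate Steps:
E(R, x) = 5 (E(R, x) = 2 + (x/x - 4/(-2)) = 2 + (1 - 4*(-½)) = 2 + (1 + 2) = 2 + 3 = 5)
(E(0, X(Z(-2, 6), r)) - 48)² = (5 - 48)² = (-43)² = 1849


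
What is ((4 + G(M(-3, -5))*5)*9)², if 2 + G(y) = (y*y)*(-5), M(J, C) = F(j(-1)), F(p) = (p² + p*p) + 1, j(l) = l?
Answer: 4322241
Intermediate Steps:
F(p) = 1 + 2*p² (F(p) = (p² + p²) + 1 = 2*p² + 1 = 1 + 2*p²)
M(J, C) = 3 (M(J, C) = 1 + 2*(-1)² = 1 + 2*1 = 1 + 2 = 3)
G(y) = -2 - 5*y² (G(y) = -2 + (y*y)*(-5) = -2 + y²*(-5) = -2 - 5*y²)
((4 + G(M(-3, -5))*5)*9)² = ((4 + (-2 - 5*3²)*5)*9)² = ((4 + (-2 - 5*9)*5)*9)² = ((4 + (-2 - 45)*5)*9)² = ((4 - 47*5)*9)² = ((4 - 235)*9)² = (-231*9)² = (-2079)² = 4322241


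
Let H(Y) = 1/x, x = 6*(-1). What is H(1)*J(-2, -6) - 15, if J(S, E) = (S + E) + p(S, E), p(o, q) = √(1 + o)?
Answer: -41/3 - I/6 ≈ -13.667 - 0.16667*I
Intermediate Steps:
x = -6
J(S, E) = E + S + √(1 + S) (J(S, E) = (S + E) + √(1 + S) = (E + S) + √(1 + S) = E + S + √(1 + S))
H(Y) = -⅙ (H(Y) = 1/(-6) = -⅙)
H(1)*J(-2, -6) - 15 = -(-6 - 2 + √(1 - 2))/6 - 15 = -(-6 - 2 + √(-1))/6 - 15 = -(-6 - 2 + I)/6 - 15 = -(-8 + I)/6 - 15 = (4/3 - I/6) - 15 = -41/3 - I/6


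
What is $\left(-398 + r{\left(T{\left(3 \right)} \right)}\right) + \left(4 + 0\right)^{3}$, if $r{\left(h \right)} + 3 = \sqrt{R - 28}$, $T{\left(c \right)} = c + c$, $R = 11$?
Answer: $-337 + i \sqrt{17} \approx -337.0 + 4.1231 i$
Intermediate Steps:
$T{\left(c \right)} = 2 c$
$r{\left(h \right)} = -3 + i \sqrt{17}$ ($r{\left(h \right)} = -3 + \sqrt{11 - 28} = -3 + \sqrt{-17} = -3 + i \sqrt{17}$)
$\left(-398 + r{\left(T{\left(3 \right)} \right)}\right) + \left(4 + 0\right)^{3} = \left(-398 - \left(3 - i \sqrt{17}\right)\right) + \left(4 + 0\right)^{3} = \left(-401 + i \sqrt{17}\right) + 4^{3} = \left(-401 + i \sqrt{17}\right) + 64 = -337 + i \sqrt{17}$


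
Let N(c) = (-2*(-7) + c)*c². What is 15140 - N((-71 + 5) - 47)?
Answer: 1279271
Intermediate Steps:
N(c) = c²*(14 + c) (N(c) = (14 + c)*c² = c²*(14 + c))
15140 - N((-71 + 5) - 47) = 15140 - ((-71 + 5) - 47)²*(14 + ((-71 + 5) - 47)) = 15140 - (-66 - 47)²*(14 + (-66 - 47)) = 15140 - (-113)²*(14 - 113) = 15140 - 12769*(-99) = 15140 - 1*(-1264131) = 15140 + 1264131 = 1279271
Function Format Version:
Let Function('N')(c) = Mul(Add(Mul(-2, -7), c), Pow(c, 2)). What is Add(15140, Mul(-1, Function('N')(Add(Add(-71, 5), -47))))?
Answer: 1279271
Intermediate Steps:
Function('N')(c) = Mul(Pow(c, 2), Add(14, c)) (Function('N')(c) = Mul(Add(14, c), Pow(c, 2)) = Mul(Pow(c, 2), Add(14, c)))
Add(15140, Mul(-1, Function('N')(Add(Add(-71, 5), -47)))) = Add(15140, Mul(-1, Mul(Pow(Add(Add(-71, 5), -47), 2), Add(14, Add(Add(-71, 5), -47))))) = Add(15140, Mul(-1, Mul(Pow(Add(-66, -47), 2), Add(14, Add(-66, -47))))) = Add(15140, Mul(-1, Mul(Pow(-113, 2), Add(14, -113)))) = Add(15140, Mul(-1, Mul(12769, -99))) = Add(15140, Mul(-1, -1264131)) = Add(15140, 1264131) = 1279271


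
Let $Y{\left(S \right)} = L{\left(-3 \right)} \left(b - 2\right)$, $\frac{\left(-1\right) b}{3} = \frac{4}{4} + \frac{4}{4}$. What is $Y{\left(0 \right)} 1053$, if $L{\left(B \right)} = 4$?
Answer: $-33696$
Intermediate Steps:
$b = -6$ ($b = - 3 \left(\frac{4}{4} + \frac{4}{4}\right) = - 3 \left(4 \cdot \frac{1}{4} + 4 \cdot \frac{1}{4}\right) = - 3 \left(1 + 1\right) = \left(-3\right) 2 = -6$)
$Y{\left(S \right)} = -32$ ($Y{\left(S \right)} = 4 \left(-6 - 2\right) = 4 \left(-8\right) = -32$)
$Y{\left(0 \right)} 1053 = \left(-32\right) 1053 = -33696$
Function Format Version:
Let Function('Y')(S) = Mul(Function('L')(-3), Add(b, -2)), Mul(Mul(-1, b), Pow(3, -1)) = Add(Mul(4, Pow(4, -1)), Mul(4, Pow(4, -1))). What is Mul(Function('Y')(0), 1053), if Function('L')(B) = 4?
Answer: -33696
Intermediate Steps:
b = -6 (b = Mul(-3, Add(Mul(4, Pow(4, -1)), Mul(4, Pow(4, -1)))) = Mul(-3, Add(Mul(4, Rational(1, 4)), Mul(4, Rational(1, 4)))) = Mul(-3, Add(1, 1)) = Mul(-3, 2) = -6)
Function('Y')(S) = -32 (Function('Y')(S) = Mul(4, Add(-6, -2)) = Mul(4, -8) = -32)
Mul(Function('Y')(0), 1053) = Mul(-32, 1053) = -33696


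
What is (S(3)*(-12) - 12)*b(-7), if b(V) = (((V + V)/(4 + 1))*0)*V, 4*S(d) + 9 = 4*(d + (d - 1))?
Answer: 0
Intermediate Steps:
S(d) = -13/4 + 2*d (S(d) = -9/4 + (4*(d + (d - 1)))/4 = -9/4 + (4*(d + (-1 + d)))/4 = -9/4 + (4*(-1 + 2*d))/4 = -9/4 + (-4 + 8*d)/4 = -9/4 + (-1 + 2*d) = -13/4 + 2*d)
b(V) = 0 (b(V) = (((2*V)/5)*0)*V = (((2*V)*(⅕))*0)*V = ((2*V/5)*0)*V = 0*V = 0)
(S(3)*(-12) - 12)*b(-7) = ((-13/4 + 2*3)*(-12) - 12)*0 = ((-13/4 + 6)*(-12) - 12)*0 = ((11/4)*(-12) - 12)*0 = (-33 - 12)*0 = -45*0 = 0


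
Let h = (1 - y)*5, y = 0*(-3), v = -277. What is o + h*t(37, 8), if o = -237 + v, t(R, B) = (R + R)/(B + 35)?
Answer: -21732/43 ≈ -505.40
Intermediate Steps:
y = 0
t(R, B) = 2*R/(35 + B) (t(R, B) = (2*R)/(35 + B) = 2*R/(35 + B))
h = 5 (h = (1 - 1*0)*5 = (1 + 0)*5 = 1*5 = 5)
o = -514 (o = -237 - 277 = -514)
o + h*t(37, 8) = -514 + 5*(2*37/(35 + 8)) = -514 + 5*(2*37/43) = -514 + 5*(2*37*(1/43)) = -514 + 5*(74/43) = -514 + 370/43 = -21732/43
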